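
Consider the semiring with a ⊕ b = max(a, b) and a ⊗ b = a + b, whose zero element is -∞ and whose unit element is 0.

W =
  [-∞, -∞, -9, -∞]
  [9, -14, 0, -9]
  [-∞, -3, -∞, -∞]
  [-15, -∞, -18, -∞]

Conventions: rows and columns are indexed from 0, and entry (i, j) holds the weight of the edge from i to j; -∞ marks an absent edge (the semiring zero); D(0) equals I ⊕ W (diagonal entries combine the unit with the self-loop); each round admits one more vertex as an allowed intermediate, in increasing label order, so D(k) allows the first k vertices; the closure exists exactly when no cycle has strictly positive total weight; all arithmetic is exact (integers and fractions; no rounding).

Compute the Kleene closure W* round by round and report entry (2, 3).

D(0):
  [0, -∞, -9, -∞]
  [9, 0, 0, -9]
  [-∞, -3, 0, -∞]
  [-15, -∞, -18, 0]
D(1):
  [0, -∞, -9, -∞]
  [9, 0, 0, -9]
  [-∞, -3, 0, -∞]
  [-15, -∞, -18, 0]
D(2):
  [0, -∞, -9, -∞]
  [9, 0, 0, -9]
  [6, -3, 0, -12]
  [-15, -∞, -18, 0]
D(3):
  [0, -12, -9, -21]
  [9, 0, 0, -9]
  [6, -3, 0, -12]
  [-12, -21, -18, 0]
D(4):
  [0, -12, -9, -21]
  [9, 0, 0, -9]
  [6, -3, 0, -12]
  [-12, -21, -18, 0]
Answer: W*[2][3] = -12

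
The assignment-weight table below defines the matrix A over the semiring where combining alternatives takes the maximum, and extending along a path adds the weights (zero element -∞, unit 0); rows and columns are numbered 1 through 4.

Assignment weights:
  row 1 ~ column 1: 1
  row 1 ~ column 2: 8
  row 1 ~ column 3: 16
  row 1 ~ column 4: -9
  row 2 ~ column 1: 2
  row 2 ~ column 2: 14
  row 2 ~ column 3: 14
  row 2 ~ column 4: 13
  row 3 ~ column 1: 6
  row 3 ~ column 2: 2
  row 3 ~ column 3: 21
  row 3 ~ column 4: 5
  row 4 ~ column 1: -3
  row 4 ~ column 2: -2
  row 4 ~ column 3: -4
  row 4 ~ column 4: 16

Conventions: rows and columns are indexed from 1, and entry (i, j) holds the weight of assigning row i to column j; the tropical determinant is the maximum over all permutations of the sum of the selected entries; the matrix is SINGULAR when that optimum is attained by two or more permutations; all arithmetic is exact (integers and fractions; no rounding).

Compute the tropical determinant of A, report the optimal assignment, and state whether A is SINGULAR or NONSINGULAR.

σ = (1, 2, 3, 4): 1 + 14 + 21 + 16 = 52
σ = (1, 2, 4, 3): 1 + 14 + 5 + (-4) = 16
σ = (1, 3, 2, 4): 1 + 14 + 2 + 16 = 33
σ = (1, 3, 4, 2): 1 + 14 + 5 + (-2) = 18
σ = (1, 4, 2, 3): 1 + 13 + 2 + (-4) = 12
σ = (1, 4, 3, 2): 1 + 13 + 21 + (-2) = 33
σ = (2, 1, 3, 4): 8 + 2 + 21 + 16 = 47
σ = (2, 1, 4, 3): 8 + 2 + 5 + (-4) = 11
σ = (2, 3, 1, 4): 8 + 14 + 6 + 16 = 44
σ = (2, 3, 4, 1): 8 + 14 + 5 + (-3) = 24
σ = (2, 4, 1, 3): 8 + 13 + 6 + (-4) = 23
σ = (2, 4, 3, 1): 8 + 13 + 21 + (-3) = 39
σ = (3, 1, 2, 4): 16 + 2 + 2 + 16 = 36
σ = (3, 1, 4, 2): 16 + 2 + 5 + (-2) = 21
σ = (3, 2, 1, 4): 16 + 14 + 6 + 16 = 52
σ = (3, 2, 4, 1): 16 + 14 + 5 + (-3) = 32
σ = (3, 4, 1, 2): 16 + 13 + 6 + (-2) = 33
σ = (3, 4, 2, 1): 16 + 13 + 2 + (-3) = 28
σ = (4, 1, 2, 3): (-9) + 2 + 2 + (-4) = -9
σ = (4, 1, 3, 2): (-9) + 2 + 21 + (-2) = 12
σ = (4, 2, 1, 3): (-9) + 14 + 6 + (-4) = 7
σ = (4, 2, 3, 1): (-9) + 14 + 21 + (-3) = 23
σ = (4, 3, 1, 2): (-9) + 14 + 6 + (-2) = 9
σ = (4, 3, 2, 1): (-9) + 14 + 2 + (-3) = 4
Optimal value attained by: σ = (1, 2, 3, 4).
Answer: det⊕(A) = 52; verdict: SINGULAR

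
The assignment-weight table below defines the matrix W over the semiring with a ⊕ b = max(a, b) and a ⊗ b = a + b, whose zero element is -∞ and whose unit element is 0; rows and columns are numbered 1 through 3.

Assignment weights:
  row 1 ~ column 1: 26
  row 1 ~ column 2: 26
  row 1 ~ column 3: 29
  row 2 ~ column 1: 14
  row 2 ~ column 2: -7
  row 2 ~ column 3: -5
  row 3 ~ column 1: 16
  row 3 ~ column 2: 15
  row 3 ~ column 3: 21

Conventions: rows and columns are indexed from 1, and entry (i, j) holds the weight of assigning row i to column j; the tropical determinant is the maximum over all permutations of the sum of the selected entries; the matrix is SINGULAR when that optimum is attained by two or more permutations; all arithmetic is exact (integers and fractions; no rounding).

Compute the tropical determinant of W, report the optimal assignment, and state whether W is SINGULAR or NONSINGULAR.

σ = (1, 2, 3): 26 + (-7) + 21 = 40
σ = (1, 3, 2): 26 + (-5) + 15 = 36
σ = (2, 1, 3): 26 + 14 + 21 = 61
σ = (2, 3, 1): 26 + (-5) + 16 = 37
σ = (3, 1, 2): 29 + 14 + 15 = 58
σ = (3, 2, 1): 29 + (-7) + 16 = 38
Optimal value attained by: σ = (2, 1, 3).
Answer: det⊕(W) = 61; verdict: NONSINGULAR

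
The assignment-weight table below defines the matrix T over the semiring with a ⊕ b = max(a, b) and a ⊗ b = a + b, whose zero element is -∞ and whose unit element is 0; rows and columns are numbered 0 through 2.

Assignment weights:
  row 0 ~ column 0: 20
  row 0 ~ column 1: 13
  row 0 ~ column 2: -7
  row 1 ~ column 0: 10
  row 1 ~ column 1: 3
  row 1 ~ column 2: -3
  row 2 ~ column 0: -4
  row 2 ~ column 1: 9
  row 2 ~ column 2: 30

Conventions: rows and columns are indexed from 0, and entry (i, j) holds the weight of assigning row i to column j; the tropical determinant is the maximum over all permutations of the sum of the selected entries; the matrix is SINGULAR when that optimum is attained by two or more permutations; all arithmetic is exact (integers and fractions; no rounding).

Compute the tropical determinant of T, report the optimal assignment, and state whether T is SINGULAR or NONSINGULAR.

σ = (0, 1, 2): 20 + 3 + 30 = 53
σ = (0, 2, 1): 20 + (-3) + 9 = 26
σ = (1, 0, 2): 13 + 10 + 30 = 53
σ = (1, 2, 0): 13 + (-3) + (-4) = 6
σ = (2, 0, 1): (-7) + 10 + 9 = 12
σ = (2, 1, 0): (-7) + 3 + (-4) = -8
Optimal value attained by: σ = (0, 1, 2).
Answer: det⊕(T) = 53; verdict: SINGULAR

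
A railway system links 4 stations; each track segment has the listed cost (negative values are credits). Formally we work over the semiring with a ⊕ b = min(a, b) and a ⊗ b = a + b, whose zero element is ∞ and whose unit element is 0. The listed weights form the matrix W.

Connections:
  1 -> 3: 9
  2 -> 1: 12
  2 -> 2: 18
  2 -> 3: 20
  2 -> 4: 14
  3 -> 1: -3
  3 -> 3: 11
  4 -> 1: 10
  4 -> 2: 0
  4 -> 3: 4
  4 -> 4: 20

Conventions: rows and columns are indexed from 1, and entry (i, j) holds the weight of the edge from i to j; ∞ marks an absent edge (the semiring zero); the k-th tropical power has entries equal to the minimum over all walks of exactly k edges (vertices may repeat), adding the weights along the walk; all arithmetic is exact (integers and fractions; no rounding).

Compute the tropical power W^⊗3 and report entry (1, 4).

W^⊗2:
  [6, ∞, 20, ∞]
  [17, 14, 18, 32]
  [8, ∞, 6, ∞]
  [1, 18, 15, 14]
W^⊗3:
  [17, ∞, 15, ∞]
  [15, 32, 26, 28]
  [3, ∞, 17, ∞]
  [12, 14, 10, 32]
Key observation: no walk of exactly 3 edges connects these vertices, so the entry is the semiring zero.
Answer: (W^⊗3)[1][4] = ∞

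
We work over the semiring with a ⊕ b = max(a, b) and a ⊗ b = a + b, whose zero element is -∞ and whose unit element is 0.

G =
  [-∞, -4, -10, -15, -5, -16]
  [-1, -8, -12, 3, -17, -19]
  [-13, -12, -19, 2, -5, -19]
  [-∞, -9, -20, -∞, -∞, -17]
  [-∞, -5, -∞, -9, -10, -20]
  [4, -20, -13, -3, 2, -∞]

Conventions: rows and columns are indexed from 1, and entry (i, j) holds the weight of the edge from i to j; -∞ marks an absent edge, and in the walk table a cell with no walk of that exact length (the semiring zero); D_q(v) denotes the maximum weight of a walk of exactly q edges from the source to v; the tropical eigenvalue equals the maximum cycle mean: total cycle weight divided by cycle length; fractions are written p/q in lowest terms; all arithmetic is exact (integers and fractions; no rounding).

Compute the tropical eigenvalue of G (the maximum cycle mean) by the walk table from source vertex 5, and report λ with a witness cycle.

q=0: [-∞, -∞, -∞, -∞, 0, -∞]
q=1: [-∞, -5, -∞, -9, -10, -20]
q=2: [-6, -13, -17, -2, -18, -24]
q=3: [-14, -10, -16, -10, -11, -19]
q=4: [-11, -16, -22, -7, -17, -27]
q=5: [-17, -15, -21, -13, -16, -24]
q=6: [-16, -21, -27, -12, -22, -30]
Optimal cycle mean attained by: cycle 1->2->1, total (-4) + (-1), length 2.
Answer: λ = -5/2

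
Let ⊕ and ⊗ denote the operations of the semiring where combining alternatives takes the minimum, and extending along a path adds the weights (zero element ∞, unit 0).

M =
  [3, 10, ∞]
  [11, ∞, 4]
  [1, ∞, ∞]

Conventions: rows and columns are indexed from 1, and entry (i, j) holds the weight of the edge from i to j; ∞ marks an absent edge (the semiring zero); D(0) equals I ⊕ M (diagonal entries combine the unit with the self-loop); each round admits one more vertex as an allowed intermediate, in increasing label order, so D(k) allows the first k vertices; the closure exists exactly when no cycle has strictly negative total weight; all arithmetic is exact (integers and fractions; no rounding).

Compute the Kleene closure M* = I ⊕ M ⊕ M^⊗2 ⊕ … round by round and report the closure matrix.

D(0):
  [0, 10, ∞]
  [11, 0, 4]
  [1, ∞, 0]
D(1):
  [0, 10, ∞]
  [11, 0, 4]
  [1, 11, 0]
D(2):
  [0, 10, 14]
  [11, 0, 4]
  [1, 11, 0]
D(3):
  [0, 10, 14]
  [5, 0, 4]
  [1, 11, 0]
Answer: M* = [[0, 10, 14], [5, 0, 4], [1, 11, 0]]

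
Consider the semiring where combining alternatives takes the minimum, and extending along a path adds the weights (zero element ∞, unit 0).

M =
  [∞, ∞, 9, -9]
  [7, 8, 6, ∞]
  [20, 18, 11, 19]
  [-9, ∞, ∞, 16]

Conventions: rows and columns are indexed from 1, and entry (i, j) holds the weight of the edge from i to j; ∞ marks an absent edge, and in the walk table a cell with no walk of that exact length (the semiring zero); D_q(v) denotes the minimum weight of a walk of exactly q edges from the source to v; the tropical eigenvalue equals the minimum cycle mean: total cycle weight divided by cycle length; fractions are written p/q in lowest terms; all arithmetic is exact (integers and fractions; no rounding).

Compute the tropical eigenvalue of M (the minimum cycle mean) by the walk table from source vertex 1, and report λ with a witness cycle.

q=0: [0, ∞, ∞, ∞]
q=1: [∞, ∞, 9, -9]
q=2: [-18, 27, 20, 7]
q=3: [-2, 35, -9, -27]
q=4: [-36, 9, 2, -11]
Optimal cycle mean attained by: cycle 1->4->1, total (-9) + (-9), length 2.
Answer: λ = -9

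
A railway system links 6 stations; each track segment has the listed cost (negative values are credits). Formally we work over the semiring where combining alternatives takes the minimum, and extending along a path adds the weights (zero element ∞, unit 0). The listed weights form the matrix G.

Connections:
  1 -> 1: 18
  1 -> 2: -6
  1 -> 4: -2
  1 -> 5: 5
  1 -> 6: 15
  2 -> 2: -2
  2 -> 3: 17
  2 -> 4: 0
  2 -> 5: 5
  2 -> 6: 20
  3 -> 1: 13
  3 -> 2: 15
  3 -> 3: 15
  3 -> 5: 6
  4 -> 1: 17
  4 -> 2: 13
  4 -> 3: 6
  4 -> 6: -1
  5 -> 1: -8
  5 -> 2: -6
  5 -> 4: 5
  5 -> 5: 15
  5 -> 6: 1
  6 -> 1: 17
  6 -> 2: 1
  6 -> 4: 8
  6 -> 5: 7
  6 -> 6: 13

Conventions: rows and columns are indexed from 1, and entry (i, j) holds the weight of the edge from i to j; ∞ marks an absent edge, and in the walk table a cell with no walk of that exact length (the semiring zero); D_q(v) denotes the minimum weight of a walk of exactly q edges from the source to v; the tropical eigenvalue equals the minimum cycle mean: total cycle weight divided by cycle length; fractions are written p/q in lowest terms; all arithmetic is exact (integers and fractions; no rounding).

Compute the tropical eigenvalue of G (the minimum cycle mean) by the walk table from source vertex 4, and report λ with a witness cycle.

q=0: [∞, ∞, ∞, 0, ∞, ∞]
q=1: [17, 13, 6, ∞, ∞, -1]
q=2: [16, 0, 21, 7, 6, 12]
q=3: [-2, -2, 13, 0, 5, 6]
q=4: [-3, -8, 6, -4, 3, -1]
q=5: [-5, -10, 2, -8, -3, -5]
q=6: [-11, -12, -2, -10, -5, -9]
Optimal cycle mean attained by: cycle 1->2->5->1, total (-6) + 5 + (-8), length 3.
Answer: λ = -3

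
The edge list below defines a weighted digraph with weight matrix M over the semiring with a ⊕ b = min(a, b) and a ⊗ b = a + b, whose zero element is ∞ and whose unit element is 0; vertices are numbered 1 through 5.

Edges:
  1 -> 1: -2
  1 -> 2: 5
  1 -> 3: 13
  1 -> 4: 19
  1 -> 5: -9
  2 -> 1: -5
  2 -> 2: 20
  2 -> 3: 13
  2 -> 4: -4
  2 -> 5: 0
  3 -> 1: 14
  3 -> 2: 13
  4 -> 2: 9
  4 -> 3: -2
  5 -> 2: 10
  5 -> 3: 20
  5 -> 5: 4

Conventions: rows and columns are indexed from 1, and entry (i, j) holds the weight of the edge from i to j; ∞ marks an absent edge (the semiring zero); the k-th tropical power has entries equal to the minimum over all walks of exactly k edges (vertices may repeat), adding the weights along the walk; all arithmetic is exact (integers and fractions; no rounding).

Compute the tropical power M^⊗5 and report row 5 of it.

M^⊗2:
  [-4, 1, 11, 1, -11]
  [-7, 0, -6, 14, -14]
  [8, 19, 26, 9, 5]
  [4, 11, 22, 5, 9]
  [5, 14, 23, 6, 8]
M^⊗3:
  [-6, -1, -1, -3, -13]
  [-9, -4, 6, -4, -16]
  [6, 13, 7, 15, -1]
  [2, 9, 3, 7, -5]
  [3, 10, 4, 10, -4]
M^⊗4:
  [-8, -3, -5, -5, -15]
  [-11, -6, -6, -8, -18]
  [4, 9, 13, 9, -3]
  [0, 5, 5, 5, -7]
  [1, 6, 8, 6, -6]
M^⊗5:
  [-10, -5, -7, -7, -17]
  [-13, -8, -10, -10, -20]
  [2, 7, 7, 5, -5]
  [-2, 3, 3, 1, -9]
  [-1, 4, 4, 2, -8]
Answer: row 5 of M^⊗5 = [-1, 4, 4, 2, -8]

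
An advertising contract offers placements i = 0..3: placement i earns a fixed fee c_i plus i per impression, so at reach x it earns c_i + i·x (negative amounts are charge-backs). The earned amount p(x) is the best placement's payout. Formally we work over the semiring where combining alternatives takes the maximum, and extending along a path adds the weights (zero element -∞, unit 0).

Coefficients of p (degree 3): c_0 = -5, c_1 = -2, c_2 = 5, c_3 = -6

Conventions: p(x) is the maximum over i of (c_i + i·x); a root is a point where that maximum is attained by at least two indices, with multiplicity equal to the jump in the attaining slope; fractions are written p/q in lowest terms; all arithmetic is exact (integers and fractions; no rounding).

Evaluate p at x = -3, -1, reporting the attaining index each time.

p(-3) = max(-5+0·(-3)=-5, -2+1·(-3)=-5, 5+2·(-3)=-1, -6+3·(-3)=-15) = -1 (attained by i=2)
p(-1) = max(-5+0·(-1)=-5, -2+1·(-1)=-3, 5+2·(-1)=3, -6+3·(-1)=-9) = 3 (attained by i=2)
Answer: p(-3) = -1; p(-1) = 3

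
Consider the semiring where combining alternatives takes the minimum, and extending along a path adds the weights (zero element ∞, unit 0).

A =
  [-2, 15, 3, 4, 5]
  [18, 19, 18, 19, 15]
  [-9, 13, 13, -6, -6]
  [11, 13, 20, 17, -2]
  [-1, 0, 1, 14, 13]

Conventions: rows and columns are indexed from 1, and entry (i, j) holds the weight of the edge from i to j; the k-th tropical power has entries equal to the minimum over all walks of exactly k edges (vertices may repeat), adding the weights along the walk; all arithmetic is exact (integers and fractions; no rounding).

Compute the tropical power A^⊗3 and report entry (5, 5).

A^⊗2:
  [-6, 5, 1, -3, -3]
  [9, 15, 16, 12, 12]
  [-11, -6, -6, -5, -8]
  [-3, -2, -1, 12, 11]
  [-8, 13, 2, -5, -5]
A^⊗3:
  [-8, -3, -3, -5, -5]
  [7, 12, 12, 10, 10]
  [-15, -8, -8, -12, -12]
  [-10, 11, 0, -7, -7]
  [-10, -5, -5, -4, -7]
Key observation: the optimum is the walk 5->3->4->5, with weight 1 + (-6) + (-2) = -7.
Optimal value attained by: walk 5->3->4->5.
Answer: (A^⊗3)[5][5] = -7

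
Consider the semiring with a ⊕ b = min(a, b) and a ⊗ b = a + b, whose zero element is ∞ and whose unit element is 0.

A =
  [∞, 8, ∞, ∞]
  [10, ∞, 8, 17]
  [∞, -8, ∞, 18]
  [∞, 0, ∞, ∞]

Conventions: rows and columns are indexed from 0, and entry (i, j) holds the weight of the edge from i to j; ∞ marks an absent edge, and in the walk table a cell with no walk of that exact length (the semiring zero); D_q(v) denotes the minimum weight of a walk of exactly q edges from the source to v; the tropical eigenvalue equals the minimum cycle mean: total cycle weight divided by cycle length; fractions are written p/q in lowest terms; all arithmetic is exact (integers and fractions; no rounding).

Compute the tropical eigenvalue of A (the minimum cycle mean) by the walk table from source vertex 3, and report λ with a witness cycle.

q=0: [∞, ∞, ∞, 0]
q=1: [∞, 0, ∞, ∞]
q=2: [10, ∞, 8, 17]
q=3: [∞, 0, ∞, 26]
q=4: [10, 26, 8, 17]
Optimal cycle mean attained by: cycle 1->2->1, total 8 + (-8), length 2.
Answer: λ = 0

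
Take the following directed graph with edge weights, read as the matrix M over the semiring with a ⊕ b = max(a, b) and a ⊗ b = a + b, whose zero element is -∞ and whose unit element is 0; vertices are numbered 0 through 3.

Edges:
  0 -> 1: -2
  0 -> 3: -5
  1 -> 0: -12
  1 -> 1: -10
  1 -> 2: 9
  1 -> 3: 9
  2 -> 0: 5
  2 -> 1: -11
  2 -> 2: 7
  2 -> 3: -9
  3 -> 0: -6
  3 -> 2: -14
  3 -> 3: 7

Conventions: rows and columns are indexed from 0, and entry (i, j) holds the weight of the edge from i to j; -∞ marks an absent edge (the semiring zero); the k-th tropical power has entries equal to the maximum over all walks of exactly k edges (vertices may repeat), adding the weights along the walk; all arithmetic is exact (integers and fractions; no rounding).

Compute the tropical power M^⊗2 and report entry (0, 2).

M^⊗2:
  [-11, -12, 7, 7]
  [14, -2, 16, 16]
  [12, 3, 14, 0]
  [1, -8, -7, 14]
Key observation: the optimum is the walk 0->1->2, with weight (-2) + 9 = 7.
Optimal value attained by: walk 0->1->2.
Answer: (M^⊗2)[0][2] = 7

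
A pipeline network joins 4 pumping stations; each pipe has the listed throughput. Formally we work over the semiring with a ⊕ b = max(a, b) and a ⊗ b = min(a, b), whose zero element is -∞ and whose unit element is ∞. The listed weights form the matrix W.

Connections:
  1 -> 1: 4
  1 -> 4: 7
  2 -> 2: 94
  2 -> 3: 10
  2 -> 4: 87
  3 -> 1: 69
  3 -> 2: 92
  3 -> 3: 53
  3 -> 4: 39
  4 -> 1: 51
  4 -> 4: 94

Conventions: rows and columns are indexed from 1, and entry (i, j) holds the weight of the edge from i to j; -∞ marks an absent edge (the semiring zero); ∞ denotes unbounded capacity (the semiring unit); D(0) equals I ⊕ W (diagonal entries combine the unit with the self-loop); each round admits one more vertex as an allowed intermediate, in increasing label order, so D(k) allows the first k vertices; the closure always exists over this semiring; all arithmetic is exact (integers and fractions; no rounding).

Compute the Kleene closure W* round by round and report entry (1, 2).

D(0):
  [∞, -∞, -∞, 7]
  [-∞, ∞, 10, 87]
  [69, 92, ∞, 39]
  [51, -∞, -∞, ∞]
D(1):
  [∞, -∞, -∞, 7]
  [-∞, ∞, 10, 87]
  [69, 92, ∞, 39]
  [51, -∞, -∞, ∞]
D(2):
  [∞, -∞, -∞, 7]
  [-∞, ∞, 10, 87]
  [69, 92, ∞, 87]
  [51, -∞, -∞, ∞]
D(3):
  [∞, -∞, -∞, 7]
  [10, ∞, 10, 87]
  [69, 92, ∞, 87]
  [51, -∞, -∞, ∞]
D(4):
  [∞, -∞, -∞, 7]
  [51, ∞, 10, 87]
  [69, 92, ∞, 87]
  [51, -∞, -∞, ∞]
Answer: W*[1][2] = -∞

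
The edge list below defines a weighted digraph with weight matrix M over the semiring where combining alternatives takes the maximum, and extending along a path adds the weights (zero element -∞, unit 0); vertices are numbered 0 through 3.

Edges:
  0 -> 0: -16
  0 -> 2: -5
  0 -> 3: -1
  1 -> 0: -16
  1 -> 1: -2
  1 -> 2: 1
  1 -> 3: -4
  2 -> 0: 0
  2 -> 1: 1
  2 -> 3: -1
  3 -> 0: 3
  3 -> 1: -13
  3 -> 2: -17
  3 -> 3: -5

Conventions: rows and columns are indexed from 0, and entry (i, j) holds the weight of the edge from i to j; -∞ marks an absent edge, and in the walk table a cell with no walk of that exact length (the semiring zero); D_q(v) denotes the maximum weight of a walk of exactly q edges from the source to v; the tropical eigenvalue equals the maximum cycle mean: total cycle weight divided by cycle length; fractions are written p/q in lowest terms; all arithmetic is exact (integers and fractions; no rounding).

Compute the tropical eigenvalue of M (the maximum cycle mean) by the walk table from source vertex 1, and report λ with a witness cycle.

q=0: [-∞, 0, -∞, -∞]
q=1: [-16, -2, 1, -4]
q=2: [1, 2, -1, 0]
q=3: [3, 0, 3, 0]
q=4: [3, 4, 1, 2]
Optimal cycle mean attained by: cycle 0->3->0, total (-1) + 3, length 2.
Answer: λ = 1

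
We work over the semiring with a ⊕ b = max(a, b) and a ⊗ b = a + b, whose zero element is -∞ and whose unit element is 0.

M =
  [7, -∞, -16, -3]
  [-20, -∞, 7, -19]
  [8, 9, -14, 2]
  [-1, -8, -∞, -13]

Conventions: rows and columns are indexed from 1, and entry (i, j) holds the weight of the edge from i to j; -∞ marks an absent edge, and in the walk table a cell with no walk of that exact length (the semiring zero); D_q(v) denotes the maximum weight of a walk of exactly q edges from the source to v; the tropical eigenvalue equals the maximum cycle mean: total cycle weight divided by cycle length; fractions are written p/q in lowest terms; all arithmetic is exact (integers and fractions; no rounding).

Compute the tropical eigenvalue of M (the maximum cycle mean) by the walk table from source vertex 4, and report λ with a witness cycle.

q=0: [-∞, -∞, -∞, 0]
q=1: [-1, -8, -∞, -13]
q=2: [6, -21, -1, -4]
q=3: [13, 8, -10, 3]
q=4: [20, -1, 15, 10]
Optimal cycle mean attained by: cycle 2->3->2, total 7 + 9, length 2.
Answer: λ = 8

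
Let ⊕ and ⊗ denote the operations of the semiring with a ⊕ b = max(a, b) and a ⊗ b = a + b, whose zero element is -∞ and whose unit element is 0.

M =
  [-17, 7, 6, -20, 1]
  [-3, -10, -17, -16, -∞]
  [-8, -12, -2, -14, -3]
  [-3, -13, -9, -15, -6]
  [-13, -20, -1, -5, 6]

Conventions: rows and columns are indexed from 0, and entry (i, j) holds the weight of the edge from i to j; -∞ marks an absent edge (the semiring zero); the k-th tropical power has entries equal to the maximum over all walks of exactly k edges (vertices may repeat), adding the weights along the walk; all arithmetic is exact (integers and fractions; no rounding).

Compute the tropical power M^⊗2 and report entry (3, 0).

M^⊗2:
  [4, -3, 4, -4, 7]
  [-13, 4, 3, -23, -2]
  [-10, -1, -2, -8, 3]
  [-16, 4, 3, -11, 0]
  [-7, -6, 5, 1, 12]
Key observation: the optimum is the walk 3->1->0, with weight (-13) + (-3) = -16.
Optimal value attained by: walk 3->1->0.
Answer: (M^⊗2)[3][0] = -16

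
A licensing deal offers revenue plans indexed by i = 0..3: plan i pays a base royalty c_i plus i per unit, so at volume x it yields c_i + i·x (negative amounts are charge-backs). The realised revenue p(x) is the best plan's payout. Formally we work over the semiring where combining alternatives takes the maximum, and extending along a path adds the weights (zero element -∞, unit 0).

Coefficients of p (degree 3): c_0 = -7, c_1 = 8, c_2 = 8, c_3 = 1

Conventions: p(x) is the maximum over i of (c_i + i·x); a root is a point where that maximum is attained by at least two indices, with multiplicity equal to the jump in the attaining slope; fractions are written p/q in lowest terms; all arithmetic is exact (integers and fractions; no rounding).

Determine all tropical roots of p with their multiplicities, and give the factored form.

hull edge (i=0, c=-7) to (i=1, c=8): slope 15, span 1
hull edge (i=1, c=8) to (i=2, c=8): slope 0, span 1
hull edge (i=2, c=8) to (i=3, c=1): slope -7, span 1
Factored form: p(x) = 1 ⊗ (x ⊕ (-15)) ⊗ (x ⊕ 0) ⊗ (x ⊕ 7)
Answer: roots = -15 (mult 1), 0 (mult 1), 7 (mult 1)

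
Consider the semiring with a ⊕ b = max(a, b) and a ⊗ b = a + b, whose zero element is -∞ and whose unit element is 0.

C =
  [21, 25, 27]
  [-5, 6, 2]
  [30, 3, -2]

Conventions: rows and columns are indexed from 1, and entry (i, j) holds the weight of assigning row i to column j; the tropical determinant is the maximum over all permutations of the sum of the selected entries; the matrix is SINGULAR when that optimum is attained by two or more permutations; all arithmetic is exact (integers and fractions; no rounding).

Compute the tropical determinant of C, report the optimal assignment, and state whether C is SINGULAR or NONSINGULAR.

σ = (1, 2, 3): 21 + 6 + (-2) = 25
σ = (1, 3, 2): 21 + 2 + 3 = 26
σ = (2, 1, 3): 25 + (-5) + (-2) = 18
σ = (2, 3, 1): 25 + 2 + 30 = 57
σ = (3, 1, 2): 27 + (-5) + 3 = 25
σ = (3, 2, 1): 27 + 6 + 30 = 63
Optimal value attained by: σ = (3, 2, 1).
Answer: det⊕(C) = 63; verdict: NONSINGULAR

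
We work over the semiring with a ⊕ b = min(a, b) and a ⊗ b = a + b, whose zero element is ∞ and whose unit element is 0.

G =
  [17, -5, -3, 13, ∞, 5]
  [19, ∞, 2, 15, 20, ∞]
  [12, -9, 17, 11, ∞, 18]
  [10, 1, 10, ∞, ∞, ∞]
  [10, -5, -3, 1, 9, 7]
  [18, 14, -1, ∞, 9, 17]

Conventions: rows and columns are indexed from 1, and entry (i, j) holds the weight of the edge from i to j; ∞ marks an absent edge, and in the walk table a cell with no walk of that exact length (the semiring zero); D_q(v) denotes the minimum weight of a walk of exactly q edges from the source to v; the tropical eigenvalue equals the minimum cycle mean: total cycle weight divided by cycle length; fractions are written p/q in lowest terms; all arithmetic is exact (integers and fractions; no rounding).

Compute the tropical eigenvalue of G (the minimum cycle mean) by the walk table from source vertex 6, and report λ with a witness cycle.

q=0: [∞, ∞, ∞, ∞, ∞, 0]
q=1: [18, 14, -1, ∞, 9, 17]
q=2: [11, -10, 6, 10, 18, 16]
q=3: [9, -3, -8, 5, 10, 16]
q=4: [4, -17, -1, 3, 17, 10]
q=5: [2, -10, -15, -2, 3, 9]
q=6: [-3, -24, -8, -4, 10, 3]
Optimal cycle mean attained by: cycle 2->3->2, total 2 + (-9), length 2.
Answer: λ = -7/2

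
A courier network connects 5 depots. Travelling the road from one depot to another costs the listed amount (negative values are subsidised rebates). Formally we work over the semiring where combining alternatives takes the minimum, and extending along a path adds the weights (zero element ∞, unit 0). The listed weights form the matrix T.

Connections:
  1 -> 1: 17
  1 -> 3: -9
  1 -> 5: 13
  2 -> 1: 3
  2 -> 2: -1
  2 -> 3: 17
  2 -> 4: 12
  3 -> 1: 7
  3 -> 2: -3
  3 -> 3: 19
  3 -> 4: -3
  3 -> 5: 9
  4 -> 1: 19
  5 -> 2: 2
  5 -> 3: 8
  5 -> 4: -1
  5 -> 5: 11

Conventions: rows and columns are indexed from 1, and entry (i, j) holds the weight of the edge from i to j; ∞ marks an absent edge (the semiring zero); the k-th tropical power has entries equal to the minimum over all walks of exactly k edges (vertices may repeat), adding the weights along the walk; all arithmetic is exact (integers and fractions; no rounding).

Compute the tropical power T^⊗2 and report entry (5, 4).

T^⊗2:
  [-2, -12, 8, -12, 0]
  [2, -2, -6, 11, 16]
  [0, -4, -2, 8, 20]
  [36, ∞, 10, ∞, 32]
  [5, 1, 19, 5, 17]
Key observation: the optimum is the walk 5->3->4, with weight 8 + (-3) = 5.
Optimal value attained by: walk 5->3->4.
Answer: (T^⊗2)[5][4] = 5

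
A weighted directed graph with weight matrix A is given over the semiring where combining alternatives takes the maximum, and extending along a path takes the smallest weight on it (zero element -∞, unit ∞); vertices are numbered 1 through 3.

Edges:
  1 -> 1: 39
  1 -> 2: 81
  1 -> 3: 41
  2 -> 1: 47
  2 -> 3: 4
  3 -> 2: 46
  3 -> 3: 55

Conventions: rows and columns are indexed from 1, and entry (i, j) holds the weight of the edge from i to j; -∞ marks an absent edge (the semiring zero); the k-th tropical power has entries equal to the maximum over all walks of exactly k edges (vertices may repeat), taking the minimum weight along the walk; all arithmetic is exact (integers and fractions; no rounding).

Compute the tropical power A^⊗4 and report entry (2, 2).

A^⊗2:
  [47, 41, 41]
  [39, 47, 41]
  [46, 46, 55]
A^⊗3:
  [41, 47, 41]
  [47, 41, 41]
  [46, 46, 55]
A^⊗4:
  [47, 41, 41]
  [41, 47, 41]
  [46, 46, 55]
Key observation: the optimum is the walk 2->1->2->1->2, with weight 47 min 81 min 47 min 81 = 47.
Optimal value attained by: walk 2->1->2->1->2.
Answer: (A^⊗4)[2][2] = 47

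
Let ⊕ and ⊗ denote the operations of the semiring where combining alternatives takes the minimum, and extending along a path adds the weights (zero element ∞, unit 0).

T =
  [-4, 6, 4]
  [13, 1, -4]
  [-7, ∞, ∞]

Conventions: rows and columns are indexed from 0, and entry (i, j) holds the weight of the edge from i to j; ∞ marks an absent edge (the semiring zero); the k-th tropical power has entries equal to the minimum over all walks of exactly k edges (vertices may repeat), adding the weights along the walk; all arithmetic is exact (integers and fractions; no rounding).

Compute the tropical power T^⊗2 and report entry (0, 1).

T^⊗2:
  [-8, 2, 0]
  [-11, 2, -3]
  [-11, -1, -3]
Key observation: the optimum is the walk 0->0->1, with weight (-4) + 6 = 2.
Optimal value attained by: walk 0->0->1.
Answer: (T^⊗2)[0][1] = 2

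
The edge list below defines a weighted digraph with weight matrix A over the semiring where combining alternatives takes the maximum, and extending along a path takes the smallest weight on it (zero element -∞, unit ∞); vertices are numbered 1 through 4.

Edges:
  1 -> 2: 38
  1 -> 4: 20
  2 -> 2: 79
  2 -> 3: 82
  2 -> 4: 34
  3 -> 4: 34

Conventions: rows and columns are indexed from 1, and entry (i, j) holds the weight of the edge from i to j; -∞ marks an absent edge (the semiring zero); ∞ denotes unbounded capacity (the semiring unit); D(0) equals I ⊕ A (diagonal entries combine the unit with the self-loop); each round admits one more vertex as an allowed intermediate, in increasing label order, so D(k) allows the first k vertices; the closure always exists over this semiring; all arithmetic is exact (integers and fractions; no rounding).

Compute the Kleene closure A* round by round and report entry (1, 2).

D(0):
  [∞, 38, -∞, 20]
  [-∞, ∞, 82, 34]
  [-∞, -∞, ∞, 34]
  [-∞, -∞, -∞, ∞]
D(1):
  [∞, 38, -∞, 20]
  [-∞, ∞, 82, 34]
  [-∞, -∞, ∞, 34]
  [-∞, -∞, -∞, ∞]
D(2):
  [∞, 38, 38, 34]
  [-∞, ∞, 82, 34]
  [-∞, -∞, ∞, 34]
  [-∞, -∞, -∞, ∞]
D(3):
  [∞, 38, 38, 34]
  [-∞, ∞, 82, 34]
  [-∞, -∞, ∞, 34]
  [-∞, -∞, -∞, ∞]
D(4):
  [∞, 38, 38, 34]
  [-∞, ∞, 82, 34]
  [-∞, -∞, ∞, 34]
  [-∞, -∞, -∞, ∞]
Answer: A*[1][2] = 38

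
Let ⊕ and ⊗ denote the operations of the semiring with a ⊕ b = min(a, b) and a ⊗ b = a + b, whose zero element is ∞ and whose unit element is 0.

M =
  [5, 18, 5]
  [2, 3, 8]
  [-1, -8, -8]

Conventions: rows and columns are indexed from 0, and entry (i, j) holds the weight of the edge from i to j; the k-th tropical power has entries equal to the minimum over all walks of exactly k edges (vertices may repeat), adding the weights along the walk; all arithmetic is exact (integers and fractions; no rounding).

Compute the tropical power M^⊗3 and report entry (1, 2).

M^⊗2:
  [4, -3, -3]
  [5, 0, 0]
  [-9, -16, -16]
M^⊗3:
  [-4, -11, -11]
  [-1, -8, -8]
  [-17, -24, -24]
Key observation: the optimum is the walk 1->2->2->2, with weight 8 + (-8) + (-8) = -8.
Optimal value attained by: walk 1->2->2->2.
Answer: (M^⊗3)[1][2] = -8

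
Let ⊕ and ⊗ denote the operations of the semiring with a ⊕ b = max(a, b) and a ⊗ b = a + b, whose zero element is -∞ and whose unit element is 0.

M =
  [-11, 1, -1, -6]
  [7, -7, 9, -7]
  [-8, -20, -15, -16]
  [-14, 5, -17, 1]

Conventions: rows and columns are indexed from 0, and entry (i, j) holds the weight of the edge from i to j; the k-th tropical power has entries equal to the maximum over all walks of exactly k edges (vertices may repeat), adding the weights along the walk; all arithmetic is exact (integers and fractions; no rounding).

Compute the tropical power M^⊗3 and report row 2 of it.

M^⊗2:
  [8, -1, 10, -5]
  [1, 8, 6, 1]
  [-13, -7, -9, -14]
  [12, 6, 14, 2]
M^⊗3:
  [6, 9, 8, 2]
  [15, 6, 17, 2]
  [0, -9, 2, -13]
  [13, 13, 15, 6]
Answer: row 2 of M^⊗3 = [0, -9, 2, -13]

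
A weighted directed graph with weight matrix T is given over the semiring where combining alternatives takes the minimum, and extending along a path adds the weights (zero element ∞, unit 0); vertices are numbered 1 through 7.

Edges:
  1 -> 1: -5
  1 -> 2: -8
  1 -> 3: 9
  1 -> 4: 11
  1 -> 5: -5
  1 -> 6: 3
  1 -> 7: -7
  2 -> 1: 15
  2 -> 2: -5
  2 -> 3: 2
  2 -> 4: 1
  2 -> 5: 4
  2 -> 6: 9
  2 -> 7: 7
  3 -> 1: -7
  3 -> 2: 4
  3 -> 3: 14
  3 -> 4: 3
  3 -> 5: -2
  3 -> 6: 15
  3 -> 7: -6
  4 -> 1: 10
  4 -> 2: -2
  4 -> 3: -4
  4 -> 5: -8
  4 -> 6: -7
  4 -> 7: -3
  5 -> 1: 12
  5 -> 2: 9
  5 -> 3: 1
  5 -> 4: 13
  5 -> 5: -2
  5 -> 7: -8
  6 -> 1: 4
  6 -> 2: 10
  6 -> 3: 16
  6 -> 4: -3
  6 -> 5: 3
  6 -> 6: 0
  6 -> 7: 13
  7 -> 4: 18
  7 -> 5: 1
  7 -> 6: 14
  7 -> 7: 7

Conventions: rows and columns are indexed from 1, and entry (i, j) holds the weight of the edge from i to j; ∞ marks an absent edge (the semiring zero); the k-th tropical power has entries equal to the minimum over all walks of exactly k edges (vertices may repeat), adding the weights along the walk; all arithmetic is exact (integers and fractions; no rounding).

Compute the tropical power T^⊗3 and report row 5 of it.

T^⊗2:
  [-10, -13, -6, -7, -10, -2, -13]
  [-5, -10, -3, -4, -7, -6, -4]
  [-12, -15, -1, 4, -12, -4, -14]
  [-11, -7, -7, -10, -10, -7, -16]
  [-6, 4, -1, 4, -7, 6, -10]
  [-1, -5, -7, -3, -11, -10, -6]
  [13, 10, 2, 11, -1, 11, -7]
T^⊗3:
  [-15, -18, -11, -12, -15, -14, -18]
  [-10, -15, -8, -9, -12, -11, -15]
  [-17, -20, -13, -14, -17, -9, -20]
  [-16, -19, -14, -10, -18, -17, -18]
  [-11, -14, -6, 2, -11, -3, -15]
  [-14, -10, -10, -13, -13, -10, -19]
  [-5, 5, 0, 5, -6, 4, -9]
Answer: row 5 of T^⊗3 = [-11, -14, -6, 2, -11, -3, -15]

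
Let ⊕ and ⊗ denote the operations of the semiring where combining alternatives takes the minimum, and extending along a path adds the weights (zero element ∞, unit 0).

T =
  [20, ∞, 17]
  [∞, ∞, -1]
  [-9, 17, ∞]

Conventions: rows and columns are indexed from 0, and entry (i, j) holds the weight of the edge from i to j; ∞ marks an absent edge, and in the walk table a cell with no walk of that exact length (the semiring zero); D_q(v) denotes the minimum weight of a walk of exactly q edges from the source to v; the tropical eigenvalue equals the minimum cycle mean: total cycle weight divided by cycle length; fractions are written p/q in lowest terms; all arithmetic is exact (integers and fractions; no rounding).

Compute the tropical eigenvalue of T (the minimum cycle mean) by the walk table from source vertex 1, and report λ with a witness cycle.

q=0: [∞, 0, ∞]
q=1: [∞, ∞, -1]
q=2: [-10, 16, ∞]
q=3: [10, ∞, 7]
Optimal cycle mean attained by: cycle 0->2->0, total 17 + (-9), length 2.
Answer: λ = 4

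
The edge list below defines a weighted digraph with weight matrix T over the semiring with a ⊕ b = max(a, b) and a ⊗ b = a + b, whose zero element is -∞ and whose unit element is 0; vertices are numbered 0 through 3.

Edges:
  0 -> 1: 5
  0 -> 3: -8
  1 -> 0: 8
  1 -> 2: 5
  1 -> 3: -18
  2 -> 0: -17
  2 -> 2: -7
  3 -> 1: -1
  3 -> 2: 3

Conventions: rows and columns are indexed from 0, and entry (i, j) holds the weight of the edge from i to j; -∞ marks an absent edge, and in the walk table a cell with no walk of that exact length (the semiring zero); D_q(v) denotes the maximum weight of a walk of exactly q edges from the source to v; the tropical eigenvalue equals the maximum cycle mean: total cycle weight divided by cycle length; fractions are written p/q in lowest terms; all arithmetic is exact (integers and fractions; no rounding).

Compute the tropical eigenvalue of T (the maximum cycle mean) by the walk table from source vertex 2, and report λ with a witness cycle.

q=0: [-∞, -∞, 0, -∞]
q=1: [-17, -∞, -7, -∞]
q=2: [-24, -12, -14, -25]
q=3: [-4, -19, -7, -30]
q=4: [-11, 1, -14, -12]
Optimal cycle mean attained by: cycle 0->1->0, total 5 + 8, length 2.
Answer: λ = 13/2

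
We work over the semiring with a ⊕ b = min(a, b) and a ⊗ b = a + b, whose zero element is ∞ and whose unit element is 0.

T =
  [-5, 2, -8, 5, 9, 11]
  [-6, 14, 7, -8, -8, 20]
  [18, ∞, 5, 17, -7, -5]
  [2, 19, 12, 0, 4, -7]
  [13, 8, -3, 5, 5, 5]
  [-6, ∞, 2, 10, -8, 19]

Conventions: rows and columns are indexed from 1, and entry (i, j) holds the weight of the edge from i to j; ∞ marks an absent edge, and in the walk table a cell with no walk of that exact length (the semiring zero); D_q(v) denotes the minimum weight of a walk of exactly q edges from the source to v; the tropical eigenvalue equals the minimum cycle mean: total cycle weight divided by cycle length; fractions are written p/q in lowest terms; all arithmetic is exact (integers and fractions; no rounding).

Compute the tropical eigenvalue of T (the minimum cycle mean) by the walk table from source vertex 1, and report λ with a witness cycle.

q=0: [0, ∞, ∞, ∞, ∞, ∞]
q=1: [-5, 2, -8, 5, 9, 11]
q=2: [-10, -3, -13, -6, -15, -13]
q=3: [-19, -8, -18, -11, -21, -18]
q=4: [-24, -17, -27, -16, -26, -23]
q=5: [-29, -22, -32, -25, -34, -32]
q=6: [-38, -27, -37, -30, -40, -37]
Optimal cycle mean attained by: cycle 1->3->6->1, total (-8) + (-5) + (-6), length 3.
Answer: λ = -19/3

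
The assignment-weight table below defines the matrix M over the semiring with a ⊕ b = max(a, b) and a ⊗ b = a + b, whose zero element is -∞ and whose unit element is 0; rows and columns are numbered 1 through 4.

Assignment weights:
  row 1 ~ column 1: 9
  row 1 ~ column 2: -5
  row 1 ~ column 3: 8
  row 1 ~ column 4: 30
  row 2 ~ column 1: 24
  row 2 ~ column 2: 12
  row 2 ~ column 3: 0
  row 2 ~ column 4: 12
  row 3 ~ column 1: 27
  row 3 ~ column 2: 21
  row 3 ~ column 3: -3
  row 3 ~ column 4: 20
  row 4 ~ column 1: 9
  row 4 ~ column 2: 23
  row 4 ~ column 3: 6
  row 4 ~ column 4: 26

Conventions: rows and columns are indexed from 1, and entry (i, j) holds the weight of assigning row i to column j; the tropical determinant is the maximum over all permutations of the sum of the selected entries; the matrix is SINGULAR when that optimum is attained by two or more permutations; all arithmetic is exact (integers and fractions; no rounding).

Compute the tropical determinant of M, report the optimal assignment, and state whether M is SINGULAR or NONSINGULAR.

σ = (1, 2, 3, 4): 9 + 12 + (-3) + 26 = 44
σ = (1, 2, 4, 3): 9 + 12 + 20 + 6 = 47
σ = (1, 3, 2, 4): 9 + 0 + 21 + 26 = 56
σ = (1, 3, 4, 2): 9 + 0 + 20 + 23 = 52
σ = (1, 4, 2, 3): 9 + 12 + 21 + 6 = 48
σ = (1, 4, 3, 2): 9 + 12 + (-3) + 23 = 41
σ = (2, 1, 3, 4): (-5) + 24 + (-3) + 26 = 42
σ = (2, 1, 4, 3): (-5) + 24 + 20 + 6 = 45
σ = (2, 3, 1, 4): (-5) + 0 + 27 + 26 = 48
σ = (2, 3, 4, 1): (-5) + 0 + 20 + 9 = 24
σ = (2, 4, 1, 3): (-5) + 12 + 27 + 6 = 40
σ = (2, 4, 3, 1): (-5) + 12 + (-3) + 9 = 13
σ = (3, 1, 2, 4): 8 + 24 + 21 + 26 = 79
σ = (3, 1, 4, 2): 8 + 24 + 20 + 23 = 75
σ = (3, 2, 1, 4): 8 + 12 + 27 + 26 = 73
σ = (3, 2, 4, 1): 8 + 12 + 20 + 9 = 49
σ = (3, 4, 1, 2): 8 + 12 + 27 + 23 = 70
σ = (3, 4, 2, 1): 8 + 12 + 21 + 9 = 50
σ = (4, 1, 2, 3): 30 + 24 + 21 + 6 = 81
σ = (4, 1, 3, 2): 30 + 24 + (-3) + 23 = 74
σ = (4, 2, 1, 3): 30 + 12 + 27 + 6 = 75
σ = (4, 2, 3, 1): 30 + 12 + (-3) + 9 = 48
σ = (4, 3, 1, 2): 30 + 0 + 27 + 23 = 80
σ = (4, 3, 2, 1): 30 + 0 + 21 + 9 = 60
Optimal value attained by: σ = (4, 1, 2, 3).
Answer: det⊕(M) = 81; verdict: NONSINGULAR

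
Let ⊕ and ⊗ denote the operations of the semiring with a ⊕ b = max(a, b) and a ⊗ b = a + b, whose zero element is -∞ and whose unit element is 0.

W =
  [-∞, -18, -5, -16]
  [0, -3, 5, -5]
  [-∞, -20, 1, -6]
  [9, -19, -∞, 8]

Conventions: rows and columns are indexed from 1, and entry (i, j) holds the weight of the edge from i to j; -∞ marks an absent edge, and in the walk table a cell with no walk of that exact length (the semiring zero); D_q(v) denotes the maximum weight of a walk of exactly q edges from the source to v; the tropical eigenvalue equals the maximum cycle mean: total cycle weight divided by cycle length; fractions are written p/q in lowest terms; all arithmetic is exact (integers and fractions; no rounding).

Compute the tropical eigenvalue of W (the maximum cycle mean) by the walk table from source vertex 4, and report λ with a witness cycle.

q=0: [-∞, -∞, -∞, 0]
q=1: [9, -19, -∞, 8]
q=2: [17, -9, 4, 16]
q=3: [25, -1, 12, 24]
q=4: [33, 7, 20, 32]
Optimal cycle mean attained by: cycle 4->4, total 8, length 1.
Answer: λ = 8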